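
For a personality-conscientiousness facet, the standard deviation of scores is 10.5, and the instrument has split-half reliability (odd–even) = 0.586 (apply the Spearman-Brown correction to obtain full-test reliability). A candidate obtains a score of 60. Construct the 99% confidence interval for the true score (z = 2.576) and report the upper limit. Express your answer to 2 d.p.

r_full = 2·0.586 / (1 + 0.586) ≃ 0.7390
SEM = 10.5000 · √(1 − 0.7390) = 10.5000 · √0.2610 ≃ 10.5000 · 0.5109 ≃ 5.3646
2.576 · SEM ≃ 13.8192
Upper bound: 60 + 13.8192 = 73.8192

73.82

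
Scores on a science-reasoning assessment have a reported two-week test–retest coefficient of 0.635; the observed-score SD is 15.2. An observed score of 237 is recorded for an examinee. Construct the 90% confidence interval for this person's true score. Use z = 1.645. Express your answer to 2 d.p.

SEM = 15.20000 * √(1 − 0.63500) = 15.20000 * √0.36500 ≈ 15.20000 * 0.60415 ≈ 9.18311
1.645 * SEM ≈ 15.10622
90% CI: 237 ± 15.10622 = [221.89378, 252.10622]

[221.89, 252.11]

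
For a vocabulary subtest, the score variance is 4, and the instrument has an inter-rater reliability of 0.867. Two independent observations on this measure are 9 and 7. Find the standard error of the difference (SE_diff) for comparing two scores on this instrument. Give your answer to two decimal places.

SD = √4 ≈ 2.000
The standard error of measurement is 2.000×√(1 − 0.867) ≈ 2.000×0.365 ≈ 0.729.
SE_diff = SEM × √2 ≈ 0.729 × 1.414 ≈ 1.032

1.03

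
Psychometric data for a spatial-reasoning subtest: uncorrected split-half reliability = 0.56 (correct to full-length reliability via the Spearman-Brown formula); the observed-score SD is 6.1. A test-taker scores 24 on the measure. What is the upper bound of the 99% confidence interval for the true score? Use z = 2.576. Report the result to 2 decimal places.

32.35

Full-length reliability (Spearman-Brown) = 2(0.56)/(1+0.56) ≈ 0.7179
The standard error of measurement is 6.1000*√(1 − 0.7179) ≈ 6.1000*0.5311 ≈ 3.2396.
2.576 * SEM ≈ 8.3453
Upper bound: 24 + 8.3453 = 32.3453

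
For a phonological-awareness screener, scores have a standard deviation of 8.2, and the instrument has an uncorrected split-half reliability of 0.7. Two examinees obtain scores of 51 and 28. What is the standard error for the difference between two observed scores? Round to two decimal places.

4.87

Spearman-Brown: r = 2(0.7) / (1 + 0.7) = 1.4000 / 1.7000 ≃ 0.8235
SEM = 8.2000*√(1 − 0.8235) ≃ 3.4447
SE_diff = SEM * √2 ≃ 3.4447 * 1.4142 ≃ 4.8715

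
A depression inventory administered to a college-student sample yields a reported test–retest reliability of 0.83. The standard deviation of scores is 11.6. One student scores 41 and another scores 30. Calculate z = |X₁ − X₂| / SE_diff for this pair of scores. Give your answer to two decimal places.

SEM = 11.600 · √(1 − 0.830) = 11.600 · √0.170 ≈ 11.600 · 0.412 ≈ 4.783
SE_diff = √2 · SEM ≈ 6.764
z = 11 / 6.764 ≈ 1.626

1.63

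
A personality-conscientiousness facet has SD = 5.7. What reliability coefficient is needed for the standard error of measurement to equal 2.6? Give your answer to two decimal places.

r = 1 − (SEM / SD)² = 1 − (2.6000 / 5.7)² ≃ 1 − 0.2081 ≃ 0.7919

0.79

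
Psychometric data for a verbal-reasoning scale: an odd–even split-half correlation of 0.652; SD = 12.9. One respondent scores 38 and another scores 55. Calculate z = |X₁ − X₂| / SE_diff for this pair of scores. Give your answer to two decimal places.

Full-length reliability (Spearman-Brown) = 2(0.652)/(1+0.652) ≈ 0.7893
SEM = 12.9000×√(1 − 0.7893) ≈ 5.9207
SE_diff = SEM × √2 ≈ 5.9207 × 1.4142 ≈ 8.3732
z = |38 − 55| / 8.3732 = 17 / 8.3732 ≈ 2.0303

2.03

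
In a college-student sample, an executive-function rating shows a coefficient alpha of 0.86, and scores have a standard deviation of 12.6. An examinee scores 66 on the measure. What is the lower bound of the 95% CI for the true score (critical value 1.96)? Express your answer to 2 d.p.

SEM = 12.6000 × √(1 − 0.8600) = 12.6000 × √0.1400 ≈ 12.6000 × 0.3742 ≈ 4.7145
Half-width = 1.96×4.7145 ≈ 9.2404
Lower limit = 66 − 9.2404 ≈ 56.7596

56.76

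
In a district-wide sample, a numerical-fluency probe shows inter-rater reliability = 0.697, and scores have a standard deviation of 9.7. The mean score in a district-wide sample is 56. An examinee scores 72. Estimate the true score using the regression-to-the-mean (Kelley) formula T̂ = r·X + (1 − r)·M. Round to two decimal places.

67.15

T̂ = r·X + (1 − r)·M = 0.69700×72 + 0.30300×56 = 50.18400 + 16.96800 ≃ 67.15200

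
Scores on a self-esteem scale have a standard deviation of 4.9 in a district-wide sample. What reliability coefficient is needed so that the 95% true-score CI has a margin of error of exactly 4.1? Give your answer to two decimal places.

0.82

Required SEM = 4.1 / 1.96 ≈ 2.0918
Required reliability = 1 − (SEM/SD)² = 1 − 0.1822 ≈ 0.8178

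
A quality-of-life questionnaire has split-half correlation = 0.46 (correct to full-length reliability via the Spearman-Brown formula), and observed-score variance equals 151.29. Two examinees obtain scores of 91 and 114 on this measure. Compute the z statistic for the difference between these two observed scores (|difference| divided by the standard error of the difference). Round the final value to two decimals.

2.17

SD = √151.29 = 12.3000
r_full = 2·0.46 / (1 + 0.46) ≈ 0.6301
SEM = 12.3000 × √(1 − 0.6301) = 12.3000 × √0.3699 ≈ 12.3000 × 0.6082 ≈ 7.4804
SE_diff = SEM × √2 ≈ 7.4804 × 1.4142 ≈ 10.5789
z = |91 − 114| / 10.5789 = 23 / 10.5789 ≈ 2.1741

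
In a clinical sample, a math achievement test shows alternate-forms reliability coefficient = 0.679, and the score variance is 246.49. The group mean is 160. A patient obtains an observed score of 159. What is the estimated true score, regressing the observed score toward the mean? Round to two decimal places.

159.32

T̂ = 0.6790(159) + 0.3210(160) ≈ 159.3210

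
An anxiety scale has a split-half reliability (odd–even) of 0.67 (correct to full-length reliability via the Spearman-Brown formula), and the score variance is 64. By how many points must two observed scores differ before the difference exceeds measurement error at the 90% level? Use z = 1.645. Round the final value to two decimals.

SD = √64 = 8.000
Full-length reliability (Spearman-Brown) = 2(0.67)/(1+0.67) ≃ 0.802
The standard error of measurement is 8.000·√(1 − 0.802) ≃ 8.000·0.445 ≃ 3.556.
SE_diff = √2 · SEM ≃ 5.029
Minimum reliable difference = 1.645 · SE_diff ≃ 1.645 · 5.029 ≃ 8.273

8.27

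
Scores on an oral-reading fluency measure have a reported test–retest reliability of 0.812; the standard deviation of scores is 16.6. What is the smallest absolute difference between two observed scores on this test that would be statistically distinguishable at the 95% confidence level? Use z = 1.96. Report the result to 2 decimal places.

19.95

SEM = 16.600·√(1 − 0.812) ≈ 7.198
Standard error of the difference = 7.198·√2 ≈ 10.179
Minimum reliable difference = 1.96 · SE_diff ≈ 1.96 · 10.179 ≈ 19.951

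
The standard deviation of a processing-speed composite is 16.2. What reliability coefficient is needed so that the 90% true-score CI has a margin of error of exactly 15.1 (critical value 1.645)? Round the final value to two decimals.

SEM needed = half-width / z = 15.1/1.645 ≃ 9.179
r = 1 − (9.179/16.2)² ≃ 1 − 0.321 ≃ 0.679

0.68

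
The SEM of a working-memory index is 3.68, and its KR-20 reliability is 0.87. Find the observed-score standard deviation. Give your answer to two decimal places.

σ = SEM·(1 − r)^(−1/2) ≈ 3.68×2.7735 ≈ 10.2065

10.21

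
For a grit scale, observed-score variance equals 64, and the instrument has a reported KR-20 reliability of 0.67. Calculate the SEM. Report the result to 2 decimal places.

4.60

σ = 64^(1/2) = 8.0000
SEM = 8.0000*√(1 − 0.6700) ≈ 4.5957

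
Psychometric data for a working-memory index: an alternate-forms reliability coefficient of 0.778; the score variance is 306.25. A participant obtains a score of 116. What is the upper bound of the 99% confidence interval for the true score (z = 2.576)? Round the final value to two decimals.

137.24

σ = 306.25^(1/2) = 17.5000
SEM = 17.5000·√(1 − 0.7780) ≈ 8.2455
Half-width = 2.576·8.2455 ≈ 21.2403
Upper bound: 116 + 21.2403 = 137.2403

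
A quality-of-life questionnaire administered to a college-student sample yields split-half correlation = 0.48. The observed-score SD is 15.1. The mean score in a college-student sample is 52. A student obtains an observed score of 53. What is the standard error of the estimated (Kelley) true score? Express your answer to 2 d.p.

r_full = 2·0.48 / (1 + 0.48) ≈ 0.6486
SE_est = 15.1000·√[r(1 − r)] ≈ 7.2086

7.21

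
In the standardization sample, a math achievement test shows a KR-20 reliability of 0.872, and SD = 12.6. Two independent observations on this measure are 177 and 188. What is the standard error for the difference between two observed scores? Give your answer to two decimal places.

SEM = 12.60000×√(1 − 0.87200) ≃ 4.50791
Standard error of the difference = 4.50791·√2 ≃ 6.37515

6.38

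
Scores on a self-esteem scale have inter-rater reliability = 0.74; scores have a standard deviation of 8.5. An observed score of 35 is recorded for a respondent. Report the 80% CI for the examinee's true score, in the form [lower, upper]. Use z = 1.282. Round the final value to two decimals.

[29.44, 40.56]

SEM = 8.5000*√(1 − 0.7400) ≈ 4.3342
Half-width = 1.282*4.3342 ≈ 5.5564
Interval: (29.4436, 40.5564)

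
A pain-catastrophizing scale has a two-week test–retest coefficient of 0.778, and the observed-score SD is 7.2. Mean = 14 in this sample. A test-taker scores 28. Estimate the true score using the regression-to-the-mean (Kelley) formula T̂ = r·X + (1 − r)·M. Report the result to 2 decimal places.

T̂ = 0.77800(28) + 0.22200(14) ≈ 24.89200

24.89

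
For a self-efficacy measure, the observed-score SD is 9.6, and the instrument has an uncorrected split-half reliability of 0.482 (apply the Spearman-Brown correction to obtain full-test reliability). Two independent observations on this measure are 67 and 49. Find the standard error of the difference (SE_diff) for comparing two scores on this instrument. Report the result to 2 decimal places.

Full-length reliability (Spearman-Brown) = 2(0.482)/(1+0.482) ≈ 0.65047
SEM = 9.60000 × √(1 − 0.65047) = 9.60000 × √0.34953 ≈ 9.60000 × 0.59121 ≈ 5.67560
Standard error of the difference = 5.67560·√2 ≈ 8.02651

8.03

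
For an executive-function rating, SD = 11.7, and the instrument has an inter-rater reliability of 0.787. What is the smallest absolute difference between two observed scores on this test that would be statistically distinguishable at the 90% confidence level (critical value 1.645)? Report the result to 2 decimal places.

SEM = 11.700 * √(1 − 0.787) = 11.700 * √0.213 ≈ 11.700 * 0.462 ≈ 5.400
Standard error of the difference = 5.400·√2 ≈ 7.636
Smallest detectable difference = 1.645*7.636 ≈ 12.562

12.56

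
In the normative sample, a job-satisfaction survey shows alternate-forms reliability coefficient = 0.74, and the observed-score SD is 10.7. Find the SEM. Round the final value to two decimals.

5.46

SEM = 10.7000 × √(1 − 0.7400) = 10.7000 × √0.2600 ≃ 10.7000 × 0.5099 ≃ 5.4560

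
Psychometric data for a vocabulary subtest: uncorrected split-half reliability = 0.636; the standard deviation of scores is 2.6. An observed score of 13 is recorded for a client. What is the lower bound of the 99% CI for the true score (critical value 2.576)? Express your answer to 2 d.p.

Spearman-Brown: r = 2(0.636) / (1 + 0.636) = 1.2720 / 1.6360 ≈ 0.7775
SEM = 2.6000 · √(1 − 0.7775) = 2.6000 · √0.2225 ≈ 2.6000 · 0.4717 ≈ 1.2264
Half-width = 2.576·1.2264 ≈ 3.1592
Lower limit = 13 − 3.1592 ≈ 9.8408

9.84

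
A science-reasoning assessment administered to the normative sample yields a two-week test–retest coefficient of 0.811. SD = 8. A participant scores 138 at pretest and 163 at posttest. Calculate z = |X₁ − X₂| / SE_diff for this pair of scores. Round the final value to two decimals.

5.08

SEM = 8.0000 · √(1 − 0.8110) = 8.0000 · √0.1890 ≃ 8.0000 · 0.4347 ≃ 3.4779
SE_diff = √2 · SEM ≃ 4.9185
z = 25 / 4.9185 ≃ 5.0828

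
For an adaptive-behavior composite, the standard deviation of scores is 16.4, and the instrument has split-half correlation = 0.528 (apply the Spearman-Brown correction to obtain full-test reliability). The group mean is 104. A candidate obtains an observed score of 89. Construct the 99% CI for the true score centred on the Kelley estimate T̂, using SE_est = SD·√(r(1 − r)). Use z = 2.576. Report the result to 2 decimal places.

[74.11, 113.15]

r_full = 2·0.528 / (1 + 0.528) ≃ 0.691
Estimated true score = 0.691·89 + (1 − 0.691)·104 ≃ 93.634
SE_est = SD · √(r(1 − r)) = 16.400 · √0.213 ≃ 16.400 · 0.462 ≃ 7.577
CI = 93.634 ± 2.576 · 7.577 → [74.114, 113.153]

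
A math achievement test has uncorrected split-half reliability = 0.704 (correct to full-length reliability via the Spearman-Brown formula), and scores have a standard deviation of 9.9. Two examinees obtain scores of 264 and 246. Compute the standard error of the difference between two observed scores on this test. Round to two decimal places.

r_full = 2·0.704 / (1 + 0.704) ≈ 0.82629
The standard error of measurement is 9.90000×√(1 − 0.82629) ≈ 9.90000×0.41678 ≈ 4.12616.
Standard error of the difference = 4.12616·√2 ≈ 5.83527

5.84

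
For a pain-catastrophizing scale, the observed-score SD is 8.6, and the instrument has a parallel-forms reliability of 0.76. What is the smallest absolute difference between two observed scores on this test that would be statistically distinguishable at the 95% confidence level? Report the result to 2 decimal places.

11.68

The standard error of measurement is 8.60000×√(1 − 0.76000) ≈ 8.60000×0.48990 ≈ 4.21312.
Standard error of the difference = 4.21312·√2 ≈ 5.95825
Minimum reliable difference = 1.96 × SE_diff ≈ 1.96 × 5.95825 ≈ 11.67818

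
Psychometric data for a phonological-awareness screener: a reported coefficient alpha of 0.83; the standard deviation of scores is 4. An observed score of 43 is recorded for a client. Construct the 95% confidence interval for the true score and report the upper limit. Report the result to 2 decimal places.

SEM = 4.0000 · √(1 − 0.8300) = 4.0000 · √0.1700 ≈ 4.0000 · 0.4123 ≈ 1.6492
1.96 · SEM ≈ 3.2325
Upper bound: 43 + 3.2325 = 46.2325

46.23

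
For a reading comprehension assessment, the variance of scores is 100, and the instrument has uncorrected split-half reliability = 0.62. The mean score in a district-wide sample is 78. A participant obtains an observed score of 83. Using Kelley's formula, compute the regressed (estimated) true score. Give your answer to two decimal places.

81.83

Spearman-Brown: r = 2(0.62) / (1 + 0.62) = 1.2400 / 1.6200 ≈ 0.7654
Estimated true score = 0.7654×83 + (1 − 0.7654)×78 ≈ 81.8272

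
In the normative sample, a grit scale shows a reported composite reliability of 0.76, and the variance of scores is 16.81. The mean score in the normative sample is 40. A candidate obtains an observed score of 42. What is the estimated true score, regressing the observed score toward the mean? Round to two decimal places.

T̂ = r·X + (1 − r)·M = 0.760*42 + 0.240*40 = 31.920 + 9.600 ≈ 41.520

41.52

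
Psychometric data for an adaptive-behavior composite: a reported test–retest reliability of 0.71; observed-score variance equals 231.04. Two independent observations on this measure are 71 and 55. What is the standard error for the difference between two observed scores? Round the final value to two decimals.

11.58

SD = √231.04 = 15.2000
SEM = 15.2000 * √(1 − 0.7100) = 15.2000 * √0.2900 ≈ 15.2000 * 0.5385 ≈ 8.1855
SE_diff = SEM * √2 ≈ 8.1855 * 1.4142 ≈ 11.5760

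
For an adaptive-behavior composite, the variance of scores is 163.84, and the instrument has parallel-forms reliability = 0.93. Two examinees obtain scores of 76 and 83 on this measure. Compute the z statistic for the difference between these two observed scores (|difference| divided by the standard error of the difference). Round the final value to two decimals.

σ = 163.84^(1/2) = 12.8000
The standard error of measurement is 12.8000*√(1 − 0.9300) ≈ 12.8000*0.2646 ≈ 3.3866.
SE_diff = √2 * SEM ≈ 4.7893
z = 7 / 4.7893 ≈ 1.4616

1.46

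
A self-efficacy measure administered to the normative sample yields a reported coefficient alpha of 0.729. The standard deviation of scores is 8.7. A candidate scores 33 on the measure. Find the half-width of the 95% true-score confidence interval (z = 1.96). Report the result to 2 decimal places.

SEM = 8.70000 · √(1 − 0.72900) = 8.70000 · √0.27100 ≈ 8.70000 · 0.52058 ≈ 4.52902
1.96 · SEM ≈ 8.87687

8.88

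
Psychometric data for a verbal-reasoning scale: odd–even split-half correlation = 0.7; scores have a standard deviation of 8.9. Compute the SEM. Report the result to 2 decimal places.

3.74

r_full = 2·0.7 / (1 + 0.7) ≈ 0.824
The standard error of measurement is 8.900·√(1 − 0.824) ≈ 8.900·0.420 ≈ 3.739.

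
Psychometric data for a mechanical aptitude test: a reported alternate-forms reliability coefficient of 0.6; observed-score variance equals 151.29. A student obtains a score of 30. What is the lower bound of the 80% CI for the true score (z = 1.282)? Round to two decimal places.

σ = 151.29^(1/2) = 12.3000
SEM = 12.3000*√(1 − 0.6000) ≃ 7.7792
Margin = 1.282 * 7.7792 ≃ 9.9729
Lower bound: 30 − 9.9729 = 20.0271

20.03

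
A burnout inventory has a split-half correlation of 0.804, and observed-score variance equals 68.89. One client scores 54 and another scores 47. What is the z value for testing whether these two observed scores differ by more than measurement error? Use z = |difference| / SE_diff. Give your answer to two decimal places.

σ = 68.89^(1/2) = 8.3000
Spearman-Brown: r = 2(0.804) / (1 + 0.804) = 1.6080 / 1.8040 ≈ 0.8914
SEM = 8.3000 · √(1 − 0.8914) = 8.3000 · √0.1086 ≈ 8.3000 · 0.3296 ≈ 2.7358
Standard error of the difference = 2.7358·√2 ≈ 3.8690
z = 7 / 3.8690 ≈ 1.8092

1.81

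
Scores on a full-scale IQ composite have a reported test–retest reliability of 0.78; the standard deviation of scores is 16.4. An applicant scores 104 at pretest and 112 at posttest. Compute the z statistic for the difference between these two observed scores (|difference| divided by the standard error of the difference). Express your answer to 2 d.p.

0.74

SEM = 16.400 · √(1 − 0.780) = 16.400 · √0.220 ≃ 16.400 · 0.469 ≃ 7.692
SE_diff = √2 · SEM ≃ 10.879
z = |104 − 112| / 10.879 = 8 / 10.879 ≃ 0.735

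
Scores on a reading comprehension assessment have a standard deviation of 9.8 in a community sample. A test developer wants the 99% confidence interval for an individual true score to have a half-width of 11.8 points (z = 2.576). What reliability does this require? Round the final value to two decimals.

0.78

SEM needed = half-width / z = 11.8/2.576 ≃ 4.5807
r = 1 − (4.5807/9.8)² ≃ 1 − 0.2185 ≃ 0.7815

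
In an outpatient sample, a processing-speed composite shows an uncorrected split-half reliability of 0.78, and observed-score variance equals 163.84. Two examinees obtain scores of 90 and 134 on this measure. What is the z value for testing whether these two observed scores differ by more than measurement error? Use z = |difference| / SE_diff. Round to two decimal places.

SD = √163.84 ≈ 12.8000
r_full = 2·0.78 / (1 + 0.78) ≈ 0.8764
The standard error of measurement is 12.8000*√(1 − 0.8764) ≈ 12.8000*0.3516 ≈ 4.5000.
Standard error of the difference = 4.5000·√2 ≈ 6.3639
z = 44 / 6.3639 ≈ 6.9140

6.91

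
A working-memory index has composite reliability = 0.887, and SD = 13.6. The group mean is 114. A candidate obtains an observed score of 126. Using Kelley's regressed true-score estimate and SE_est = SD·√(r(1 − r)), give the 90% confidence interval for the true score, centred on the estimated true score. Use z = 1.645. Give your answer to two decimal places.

Estimated true score = 0.8870*126 + (1 − 0.8870)*114 ≈ 124.6440
SE_est = SD * √(r(1 − r)) = 13.6000 * √0.1002 ≈ 13.6000 * 0.3166 ≈ 4.3057
90% CI: 124.6440 ± 7.0828 ≈ (117.5612, 131.7268)

[117.56, 131.73]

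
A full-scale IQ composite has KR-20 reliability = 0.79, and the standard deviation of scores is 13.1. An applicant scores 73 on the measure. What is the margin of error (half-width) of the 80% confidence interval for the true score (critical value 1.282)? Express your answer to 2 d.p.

7.70

SEM = 13.10000 × √(1 − 0.79000) = 13.10000 × √0.21000 ≃ 13.10000 × 0.45826 ≃ 6.00317
Margin = 1.282 × 6.00317 ≃ 7.69607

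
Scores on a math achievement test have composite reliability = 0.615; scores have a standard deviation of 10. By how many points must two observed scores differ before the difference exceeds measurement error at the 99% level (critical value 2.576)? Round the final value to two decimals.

22.60

SEM = 10.0000·√(1 − 0.6150) ≈ 6.2048
SE_diff = SEM · √2 ≈ 6.2048 · 1.4142 ≈ 8.7750
Smallest detectable difference = 2.576·8.7750 ≈ 22.6043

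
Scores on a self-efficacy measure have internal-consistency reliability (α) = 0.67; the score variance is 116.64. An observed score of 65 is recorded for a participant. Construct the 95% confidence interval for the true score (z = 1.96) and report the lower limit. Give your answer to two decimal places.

52.84

SD = √116.64 ≃ 10.8000
SEM = 10.8000 × √(1 − 0.6700) = 10.8000 × √0.3300 ≃ 10.8000 × 0.5745 ≃ 6.2041
Half-width = 1.96×6.2041 ≃ 12.1601
Lower limit = 65 − 12.1601 ≃ 52.8399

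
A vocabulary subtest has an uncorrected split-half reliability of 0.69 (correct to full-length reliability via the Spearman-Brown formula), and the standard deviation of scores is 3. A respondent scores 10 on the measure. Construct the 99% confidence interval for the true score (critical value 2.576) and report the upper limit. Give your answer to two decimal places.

Spearman-Brown: r = 2(0.69) / (1 + 0.69) = 1.380 / 1.690 ≈ 0.817
SEM = 3.000·√(1 − 0.817) ≈ 1.285
2.576 · SEM ≈ 3.310
Upper limit = 10 + 3.310 ≈ 13.310

13.31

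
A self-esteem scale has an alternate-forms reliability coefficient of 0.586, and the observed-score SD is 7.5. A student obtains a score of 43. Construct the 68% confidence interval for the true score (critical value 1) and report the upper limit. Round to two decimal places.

47.83

The standard error of measurement is 7.500·√(1 − 0.586) ≈ 7.500·0.643 ≈ 4.826.
Half-width = 1·4.826 ≈ 4.826
Upper limit = 43 + 4.826 ≈ 47.826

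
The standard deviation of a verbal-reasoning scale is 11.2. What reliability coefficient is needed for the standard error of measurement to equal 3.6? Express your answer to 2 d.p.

0.90

r = 1 − (SEM / SD)² = 1 − (3.60000 / 11.2)² ≃ 1 − 0.10332 ≃ 0.89668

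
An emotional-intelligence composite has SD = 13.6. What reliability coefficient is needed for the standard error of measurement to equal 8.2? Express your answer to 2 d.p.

0.64

r = 1 − (SEM / SD)² = 1 − (8.200 / 13.6)² ≈ 1 − 0.364 ≈ 0.636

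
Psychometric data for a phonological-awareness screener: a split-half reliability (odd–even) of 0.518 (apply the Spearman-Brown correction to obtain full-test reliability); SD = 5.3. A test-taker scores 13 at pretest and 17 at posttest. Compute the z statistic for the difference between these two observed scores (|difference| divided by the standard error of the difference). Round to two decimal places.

0.95

Spearman-Brown: r = 2(0.518) / (1 + 0.518) = 1.03600 / 1.51800 ≃ 0.68248
SEM = 5.30000 × √(1 − 0.68248) = 5.30000 × √0.31752 ≃ 5.30000 × 0.56349 ≃ 2.98651
SE_diff = SEM × √2 ≃ 2.98651 × 1.41421 ≃ 4.22356
z = 4 / 4.22356 ≃ 0.94707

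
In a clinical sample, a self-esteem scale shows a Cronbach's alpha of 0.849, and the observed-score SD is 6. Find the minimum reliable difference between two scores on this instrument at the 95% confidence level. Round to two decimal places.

6.46

SEM = 6.000 × √(1 − 0.849) = 6.000 × √0.151 ≈ 6.000 × 0.389 ≈ 2.332
SE_diff = √2 × SEM ≈ 3.297
Smallest detectable difference = 1.96×3.297 ≈ 6.463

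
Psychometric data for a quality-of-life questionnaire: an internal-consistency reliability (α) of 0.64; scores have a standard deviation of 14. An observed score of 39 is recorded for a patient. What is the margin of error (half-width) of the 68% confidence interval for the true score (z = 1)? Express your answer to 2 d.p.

SEM = 14.0000×√(1 − 0.6400) ≈ 8.4000
Margin = 1 × 8.4000 ≈ 8.4000

8.40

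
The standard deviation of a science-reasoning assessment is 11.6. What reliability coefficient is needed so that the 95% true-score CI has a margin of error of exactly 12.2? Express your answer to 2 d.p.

SEM needed = half-width / z = 12.2/1.96 ≃ 6.2245
r = 1 − (SEM / SD)² = 1 − (6.2245 / 11.6)² ≃ 1 − 0.2879 ≃ 0.7121

0.71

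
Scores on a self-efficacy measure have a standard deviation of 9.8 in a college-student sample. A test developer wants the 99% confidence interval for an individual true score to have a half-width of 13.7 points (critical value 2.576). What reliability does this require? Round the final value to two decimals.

SEM needed = half-width / z = 13.7/2.576 ≈ 5.3183
r = 1 − (SEM / SD)² = 1 − (5.3183 / 9.8)² ≈ 1 − 0.2945 ≈ 0.7055

0.71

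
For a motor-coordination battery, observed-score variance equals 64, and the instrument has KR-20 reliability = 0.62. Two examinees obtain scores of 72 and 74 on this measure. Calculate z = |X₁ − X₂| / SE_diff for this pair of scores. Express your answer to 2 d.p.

0.29

SD = √64 = 8.00000
SEM = 8.00000*√(1 − 0.62000) ≈ 4.93153
Standard error of the difference = 4.93153·√2 ≈ 6.97424
z = |72 − 74| / 6.97424 = 2 / 6.97424 ≈ 0.28677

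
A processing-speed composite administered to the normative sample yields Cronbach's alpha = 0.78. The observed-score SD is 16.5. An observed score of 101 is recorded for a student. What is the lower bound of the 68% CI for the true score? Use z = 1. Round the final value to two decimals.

93.26

SEM = 16.5000·√(1 − 0.7800) ≈ 7.7392
Margin = 1 · 7.7392 ≈ 7.7392
Lower bound: 101 − 7.7392 = 93.2608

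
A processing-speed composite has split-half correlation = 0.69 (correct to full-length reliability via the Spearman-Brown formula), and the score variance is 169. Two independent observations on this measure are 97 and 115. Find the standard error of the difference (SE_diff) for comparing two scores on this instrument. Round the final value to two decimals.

SD = √169 = 13.000
Spearman-Brown: r = 2(0.69) / (1 + 0.69) = 1.380 / 1.690 ≈ 0.817
SEM = 13.000 × √(1 − 0.817) = 13.000 × √0.183 ≈ 13.000 × 0.428 ≈ 5.568
Standard error of the difference = 5.568·√2 ≈ 7.874

7.87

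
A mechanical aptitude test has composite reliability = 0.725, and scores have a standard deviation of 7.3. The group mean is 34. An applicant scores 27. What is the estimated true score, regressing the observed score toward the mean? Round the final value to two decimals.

28.93

Estimated true score = 0.725*27 + (1 − 0.725)*34 ≈ 28.925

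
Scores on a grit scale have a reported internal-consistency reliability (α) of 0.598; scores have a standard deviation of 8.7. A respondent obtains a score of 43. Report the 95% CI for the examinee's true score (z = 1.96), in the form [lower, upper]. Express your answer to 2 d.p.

[32.19, 53.81]

The standard error of measurement is 8.7000×√(1 − 0.5980) ≈ 8.7000×0.6340 ≈ 5.5161.
Margin = 1.96 × 5.5161 ≈ 10.8116
CI = 43 ± 10.8116 → [32.1884, 53.8116]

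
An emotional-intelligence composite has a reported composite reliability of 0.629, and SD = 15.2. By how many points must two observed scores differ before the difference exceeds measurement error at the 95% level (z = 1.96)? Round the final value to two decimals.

SEM = 15.200×√(1 − 0.629) ≈ 9.258
SE_diff = SEM × √2 ≈ 9.258 × 1.414 ≈ 13.093
Smallest detectable difference = 1.96×13.093 ≈ 25.663

25.66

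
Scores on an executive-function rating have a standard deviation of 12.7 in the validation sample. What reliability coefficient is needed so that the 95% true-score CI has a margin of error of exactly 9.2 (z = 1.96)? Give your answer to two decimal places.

SEM needed = half-width / z = 9.2/1.96 ≈ 4.694
r = 1 − (4.694/12.7)² ≈ 1 − 0.137 ≈ 0.863

0.86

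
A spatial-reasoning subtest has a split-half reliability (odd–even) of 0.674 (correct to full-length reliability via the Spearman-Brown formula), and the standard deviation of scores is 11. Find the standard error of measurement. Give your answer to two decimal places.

Full-length reliability (Spearman-Brown) = 2(0.674)/(1+0.674) ≈ 0.805
SEM = 11.000 × √(1 − 0.805) = 11.000 × √0.195 ≈ 11.000 × 0.441 ≈ 4.854

4.85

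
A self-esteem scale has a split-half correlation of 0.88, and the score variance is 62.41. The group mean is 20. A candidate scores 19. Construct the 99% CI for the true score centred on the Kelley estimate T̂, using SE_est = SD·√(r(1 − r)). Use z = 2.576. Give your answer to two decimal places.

[14.09, 24.04]

σ = 62.41^(1/2) = 7.900
Full-length reliability (Spearman-Brown) = 2(0.88)/(1+0.88) ≈ 0.936
T̂ = 0.936(19) + 0.064(20) ≈ 19.064
SE_est = SD · √(r(1 − r)) = 7.900 · √0.060 ≈ 7.900 · 0.244 ≈ 1.931
CI = 19.064 ± 2.576 · 1.931 → [14.089, 24.038]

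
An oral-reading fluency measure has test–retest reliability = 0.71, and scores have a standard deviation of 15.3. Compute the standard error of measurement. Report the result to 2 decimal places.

SEM = 15.30000 × √(1 − 0.71000) = 15.30000 × √0.29000 ≈ 15.30000 × 0.53852 ≈ 8.23930

8.24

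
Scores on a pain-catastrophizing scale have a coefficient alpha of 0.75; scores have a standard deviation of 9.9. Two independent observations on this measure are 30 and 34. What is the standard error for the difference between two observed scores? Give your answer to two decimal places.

SEM = 9.9000 * √(1 − 0.7500) = 9.9000 * √0.2500 ≈ 9.9000 * 0.5000 ≈ 4.9500
SE_diff = SEM * √2 ≈ 4.9500 * 1.4142 ≈ 7.0004

7.00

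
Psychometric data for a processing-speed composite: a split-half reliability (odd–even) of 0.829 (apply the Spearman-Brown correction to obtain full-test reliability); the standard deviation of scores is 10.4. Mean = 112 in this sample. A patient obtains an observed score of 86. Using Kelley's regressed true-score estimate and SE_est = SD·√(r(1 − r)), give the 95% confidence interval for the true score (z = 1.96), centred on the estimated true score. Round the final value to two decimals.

Spearman-Brown: r = 2(0.829) / (1 + 0.829) = 1.658 / 1.829 ≃ 0.907
T̂ = 0.907(86) + 0.093(112) ≃ 88.431
SE_est = SD × √(r(1 − r)) = 10.400 × √0.085 ≃ 10.400 × 0.291 ≃ 3.028
95% CI: 88.431 ± 5.934 ≃ (82.497, 94.365)

[82.50, 94.37]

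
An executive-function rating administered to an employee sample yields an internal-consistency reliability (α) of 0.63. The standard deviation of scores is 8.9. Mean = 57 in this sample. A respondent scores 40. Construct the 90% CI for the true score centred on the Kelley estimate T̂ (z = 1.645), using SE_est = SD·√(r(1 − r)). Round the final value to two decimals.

[39.22, 53.36]

T̂ = 0.6300(40) + 0.3700(57) ≈ 46.2900
SE_est = 8.9000·√(0.6300·0.3700) ≈ 4.2970
90% CI: 46.2900 ± 7.0685 ≈ (39.2215, 53.3585)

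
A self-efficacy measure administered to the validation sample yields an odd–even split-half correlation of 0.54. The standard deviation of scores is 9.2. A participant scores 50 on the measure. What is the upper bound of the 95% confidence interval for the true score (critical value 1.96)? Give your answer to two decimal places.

Spearman-Brown: r = 2(0.54) / (1 + 0.54) = 1.0800 / 1.5400 ≃ 0.7013
SEM = 9.2000 * √(1 − 0.7013) = 9.2000 * √0.2987 ≃ 9.2000 * 0.5465 ≃ 5.0281
Margin = 1.96 * 5.0281 ≃ 9.8551
Upper limit = 50 + 9.8551 ≃ 59.8551

59.86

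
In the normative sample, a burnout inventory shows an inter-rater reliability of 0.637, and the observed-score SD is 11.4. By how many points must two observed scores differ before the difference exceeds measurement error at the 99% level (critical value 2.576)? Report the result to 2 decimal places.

25.02

SEM = 11.4000×√(1 − 0.6370) ≃ 6.8684
Standard error of the difference = 6.8684·√2 ≃ 9.7134
Minimum reliable difference = 2.576 × SE_diff ≃ 2.576 × 9.7134 ≃ 25.0218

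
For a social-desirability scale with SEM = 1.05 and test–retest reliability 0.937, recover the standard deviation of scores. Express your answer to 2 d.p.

SD = SEM / √(1 − r) = 1.05 / √0.0630 ≈ 1.05 / 0.2510 ≈ 4.1833

4.18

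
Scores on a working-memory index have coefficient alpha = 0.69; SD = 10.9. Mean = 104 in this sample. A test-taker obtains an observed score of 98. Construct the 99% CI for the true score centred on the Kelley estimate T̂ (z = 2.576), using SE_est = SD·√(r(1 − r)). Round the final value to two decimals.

Estimated true score = 0.6900×98 + (1 − 0.6900)×104 ≈ 99.8600
SE_est = 10.9000×√(0.6900×0.3100) ≈ 5.0412
CI = 99.8600 ± 2.576 × 5.0412 → [86.8739, 112.8461]

[86.87, 112.85]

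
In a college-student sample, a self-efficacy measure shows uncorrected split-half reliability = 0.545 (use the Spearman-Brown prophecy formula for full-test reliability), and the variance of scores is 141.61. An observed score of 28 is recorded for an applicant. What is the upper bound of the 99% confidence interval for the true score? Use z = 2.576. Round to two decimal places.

σ = 141.61^(1/2) = 11.9000
Spearman-Brown: r = 2(0.545) / (1 + 0.545) = 1.0900 / 1.5450 ≈ 0.7055
SEM = 11.9000 * √(1 − 0.7055) = 11.9000 * √0.2945 ≈ 11.9000 * 0.5427 ≈ 6.4579
2.576 * SEM ≈ 16.6354
Upper bound: 28 + 16.6354 = 44.6354

44.64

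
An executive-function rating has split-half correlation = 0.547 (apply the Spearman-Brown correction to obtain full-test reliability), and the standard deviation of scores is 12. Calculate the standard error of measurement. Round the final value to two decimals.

Spearman-Brown: r = 2(0.547) / (1 + 0.547) = 1.094 / 1.547 ≃ 0.707
SEM = 12.000 × √(1 − 0.707) = 12.000 × √0.293 ≃ 12.000 × 0.541 ≃ 6.494

6.49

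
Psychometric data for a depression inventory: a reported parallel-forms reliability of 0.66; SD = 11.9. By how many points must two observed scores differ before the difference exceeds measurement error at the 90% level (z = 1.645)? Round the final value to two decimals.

The standard error of measurement is 11.900×√(1 − 0.660) ≈ 11.900×0.583 ≈ 6.939.
SE_diff = √2 × SEM ≈ 9.813
Smallest detectable difference = 1.645×9.813 ≈ 16.142

16.14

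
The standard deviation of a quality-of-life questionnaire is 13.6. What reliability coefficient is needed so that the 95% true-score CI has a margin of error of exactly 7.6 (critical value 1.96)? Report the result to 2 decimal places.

Required SEM = 7.6 / 1.96 ≈ 3.878
Required reliability = 1 − (SEM/SD)² = 1 − 0.081 ≈ 0.919

0.92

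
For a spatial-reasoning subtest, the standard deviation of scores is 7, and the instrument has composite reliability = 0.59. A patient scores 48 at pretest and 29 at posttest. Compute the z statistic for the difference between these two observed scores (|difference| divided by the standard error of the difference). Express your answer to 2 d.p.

The standard error of measurement is 7.00000×√(1 − 0.59000) ≈ 7.00000×0.64031 ≈ 4.48219.
SE_diff = √2 × SEM ≈ 6.33877
z = 19 / 6.33877 ≈ 2.99743

3.00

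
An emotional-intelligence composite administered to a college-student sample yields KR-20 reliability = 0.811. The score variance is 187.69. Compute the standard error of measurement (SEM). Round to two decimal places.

5.96

σ = 187.69^(1/2) = 13.7000
SEM = 13.7000×√(1 − 0.8110) ≈ 5.9560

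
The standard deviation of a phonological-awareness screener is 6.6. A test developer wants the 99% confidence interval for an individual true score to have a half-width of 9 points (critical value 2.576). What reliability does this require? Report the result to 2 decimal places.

0.72

Required SEM = 9 / 2.576 ≃ 3.49379
r = 1 − (3.49379/6.6)² ≃ 1 − 0.28022 ≃ 0.71978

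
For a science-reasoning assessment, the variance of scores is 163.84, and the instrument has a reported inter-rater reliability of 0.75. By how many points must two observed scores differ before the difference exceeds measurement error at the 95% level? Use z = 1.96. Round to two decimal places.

17.74

SD = √163.84 = 12.8000
The standard error of measurement is 12.8000·√(1 − 0.7500) ≈ 12.8000·0.5000 ≈ 6.4000.
SE_diff = SEM · √2 ≈ 6.4000 · 1.4142 ≈ 9.0510
Smallest detectable difference = 1.96·9.0510 ≈ 17.7399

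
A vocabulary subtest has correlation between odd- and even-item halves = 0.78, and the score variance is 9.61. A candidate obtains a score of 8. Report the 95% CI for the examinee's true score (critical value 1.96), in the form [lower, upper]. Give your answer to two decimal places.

σ = 9.61^(1/2) = 3.100
Spearman-Brown: r = 2(0.78) / (1 + 0.78) = 1.560 / 1.780 ≈ 0.876
The standard error of measurement is 3.100*√(1 − 0.876) ≈ 3.100*0.352 ≈ 1.090.
Half-width = 1.96*1.090 ≈ 2.136
CI = 8 ± 2.136 → [5.864, 10.136]

[5.86, 10.14]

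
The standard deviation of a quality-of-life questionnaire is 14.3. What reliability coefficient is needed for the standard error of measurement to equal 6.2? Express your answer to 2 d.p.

r = 1 − (SEM / SD)² = 1 − (6.20000 / 14.3)² ≃ 1 − 0.18798 ≃ 0.81202

0.81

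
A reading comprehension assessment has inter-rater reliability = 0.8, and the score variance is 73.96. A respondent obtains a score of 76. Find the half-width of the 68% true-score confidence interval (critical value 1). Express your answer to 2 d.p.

3.85

SD = √73.96 ≈ 8.600
SEM = 8.600 * √(1 − 0.800) = 8.600 * √0.200 ≈ 8.600 * 0.447 ≈ 3.846
Half-width = 1*3.846 ≈ 3.846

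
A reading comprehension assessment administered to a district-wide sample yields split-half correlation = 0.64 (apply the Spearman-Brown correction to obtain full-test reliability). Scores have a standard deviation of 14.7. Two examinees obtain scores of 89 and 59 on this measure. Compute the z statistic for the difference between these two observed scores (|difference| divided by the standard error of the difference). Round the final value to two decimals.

Full-length reliability (Spearman-Brown) = 2(0.64)/(1+0.64) ≃ 0.7805
SEM = 14.7000 · √(1 − 0.7805) = 14.7000 · √0.2195 ≃ 14.7000 · 0.4685 ≃ 6.8873
SE_diff = SEM · √2 ≃ 6.8873 · 1.4142 ≃ 9.7401
z = 30 / 9.7401 ≃ 3.0801

3.08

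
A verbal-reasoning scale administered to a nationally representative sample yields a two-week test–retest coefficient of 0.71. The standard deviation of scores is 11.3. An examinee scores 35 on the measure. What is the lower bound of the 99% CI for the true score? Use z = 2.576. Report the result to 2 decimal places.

SEM = 11.300 · √(1 − 0.710) = 11.300 · √0.290 ≃ 11.300 · 0.539 ≃ 6.085
2.576 · SEM ≃ 15.676
Lower limit = 35 − 15.676 ≃ 19.324

19.32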